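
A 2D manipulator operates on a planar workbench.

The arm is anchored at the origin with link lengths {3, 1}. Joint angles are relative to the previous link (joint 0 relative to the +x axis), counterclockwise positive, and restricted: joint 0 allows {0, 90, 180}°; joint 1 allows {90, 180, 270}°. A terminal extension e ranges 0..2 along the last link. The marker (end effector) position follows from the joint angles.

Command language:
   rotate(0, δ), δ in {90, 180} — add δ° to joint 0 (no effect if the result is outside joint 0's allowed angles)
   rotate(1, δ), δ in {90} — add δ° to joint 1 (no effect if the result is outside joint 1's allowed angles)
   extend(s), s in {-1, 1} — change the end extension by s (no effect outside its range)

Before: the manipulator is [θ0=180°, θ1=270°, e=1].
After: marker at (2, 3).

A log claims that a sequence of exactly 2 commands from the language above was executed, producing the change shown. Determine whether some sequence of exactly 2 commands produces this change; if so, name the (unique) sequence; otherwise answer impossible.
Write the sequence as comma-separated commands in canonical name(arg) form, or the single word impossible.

rotate(0, 180), rotate(0, 90)

key: running rotate(0, 90) before rotate(0, 180) would end elsewhere — order is forced
begin: [θ0=180°, θ1=270°, e=1]
step 1 (rotate(0, 180)): [θ0=0°, θ1=270°, e=1]
step 2 (rotate(0, 90)): [θ0=90°, θ1=270°, e=1]
no rival 2-sequence matches.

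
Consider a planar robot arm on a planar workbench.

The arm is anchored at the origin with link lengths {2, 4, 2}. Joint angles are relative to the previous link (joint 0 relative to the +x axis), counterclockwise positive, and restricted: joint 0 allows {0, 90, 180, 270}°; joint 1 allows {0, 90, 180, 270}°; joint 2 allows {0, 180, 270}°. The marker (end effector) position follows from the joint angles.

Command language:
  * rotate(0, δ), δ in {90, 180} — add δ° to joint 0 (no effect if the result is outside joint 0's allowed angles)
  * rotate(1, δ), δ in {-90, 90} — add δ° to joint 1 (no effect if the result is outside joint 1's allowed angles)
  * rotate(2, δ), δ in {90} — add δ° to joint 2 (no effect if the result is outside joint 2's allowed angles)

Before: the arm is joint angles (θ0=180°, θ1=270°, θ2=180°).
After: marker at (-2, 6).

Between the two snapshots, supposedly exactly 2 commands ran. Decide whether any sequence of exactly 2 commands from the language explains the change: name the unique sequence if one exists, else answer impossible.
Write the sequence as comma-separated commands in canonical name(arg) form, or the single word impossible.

rotate(2, 90), rotate(2, 90)

begin: joint angles (θ0=180°, θ1=270°, θ2=180°)
step 1 (rotate(2, 90)): joint angles (θ0=180°, θ1=270°, θ2=270°)
step 2 (rotate(2, 90)): joint angles (θ0=180°, θ1=270°, θ2=0°)
uniquely the one of 25 2-step routes that fits.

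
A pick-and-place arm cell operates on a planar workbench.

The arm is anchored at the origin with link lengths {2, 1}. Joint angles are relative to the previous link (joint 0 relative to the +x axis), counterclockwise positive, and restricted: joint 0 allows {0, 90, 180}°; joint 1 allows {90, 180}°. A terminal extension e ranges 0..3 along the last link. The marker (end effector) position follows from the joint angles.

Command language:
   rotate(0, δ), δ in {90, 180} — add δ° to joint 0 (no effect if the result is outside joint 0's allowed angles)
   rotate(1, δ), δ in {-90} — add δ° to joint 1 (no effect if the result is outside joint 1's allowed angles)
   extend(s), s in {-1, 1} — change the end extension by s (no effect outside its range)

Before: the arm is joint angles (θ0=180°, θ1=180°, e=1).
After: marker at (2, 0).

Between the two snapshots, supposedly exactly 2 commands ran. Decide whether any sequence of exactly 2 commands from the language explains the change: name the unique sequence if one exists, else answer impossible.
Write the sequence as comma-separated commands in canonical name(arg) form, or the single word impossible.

start: joint angles (θ0=180°, θ1=180°, e=1)
t=1 extend(1) ⇒ joint angles (θ0=180°, θ1=180°, e=2)
t=2 extend(1) ⇒ joint angles (θ0=180°, θ1=180°, e=3)
uniquely the one of 25 2-step routes that fits.

extend(1), extend(1)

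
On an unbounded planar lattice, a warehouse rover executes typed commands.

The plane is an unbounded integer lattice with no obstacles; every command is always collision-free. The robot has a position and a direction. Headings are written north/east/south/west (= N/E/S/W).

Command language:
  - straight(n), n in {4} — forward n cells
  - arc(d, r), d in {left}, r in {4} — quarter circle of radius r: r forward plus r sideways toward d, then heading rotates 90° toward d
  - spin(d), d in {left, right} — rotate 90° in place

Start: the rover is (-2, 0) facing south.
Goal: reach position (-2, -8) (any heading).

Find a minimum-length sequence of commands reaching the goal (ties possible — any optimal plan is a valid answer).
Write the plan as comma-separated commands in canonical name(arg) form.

straight(4), straight(4)

begin: (-2, 0) facing south
t=1 straight(4) ⇒ (-2, -4) facing south
t=2 straight(4) ⇒ (-2, -8) facing south
nothing shorter than 2 reaches the goal.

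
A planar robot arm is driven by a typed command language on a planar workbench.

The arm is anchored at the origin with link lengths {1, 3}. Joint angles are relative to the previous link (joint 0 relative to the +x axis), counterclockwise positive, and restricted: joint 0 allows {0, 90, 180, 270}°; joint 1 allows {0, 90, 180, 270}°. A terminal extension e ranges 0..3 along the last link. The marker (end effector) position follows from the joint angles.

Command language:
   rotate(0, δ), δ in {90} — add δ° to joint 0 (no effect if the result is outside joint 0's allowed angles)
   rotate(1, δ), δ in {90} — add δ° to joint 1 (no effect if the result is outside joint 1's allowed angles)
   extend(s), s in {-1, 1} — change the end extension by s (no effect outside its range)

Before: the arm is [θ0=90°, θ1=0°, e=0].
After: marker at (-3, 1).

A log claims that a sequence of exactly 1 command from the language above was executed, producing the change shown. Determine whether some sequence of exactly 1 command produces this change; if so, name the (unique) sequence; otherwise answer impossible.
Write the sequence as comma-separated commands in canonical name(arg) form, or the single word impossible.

rotate(1, 90)

initial: [θ0=90°, θ1=0°, e=0]
1. rotate(1, 90) → [θ0=90°, θ1=90°, e=0]
no rival 1-sequence matches.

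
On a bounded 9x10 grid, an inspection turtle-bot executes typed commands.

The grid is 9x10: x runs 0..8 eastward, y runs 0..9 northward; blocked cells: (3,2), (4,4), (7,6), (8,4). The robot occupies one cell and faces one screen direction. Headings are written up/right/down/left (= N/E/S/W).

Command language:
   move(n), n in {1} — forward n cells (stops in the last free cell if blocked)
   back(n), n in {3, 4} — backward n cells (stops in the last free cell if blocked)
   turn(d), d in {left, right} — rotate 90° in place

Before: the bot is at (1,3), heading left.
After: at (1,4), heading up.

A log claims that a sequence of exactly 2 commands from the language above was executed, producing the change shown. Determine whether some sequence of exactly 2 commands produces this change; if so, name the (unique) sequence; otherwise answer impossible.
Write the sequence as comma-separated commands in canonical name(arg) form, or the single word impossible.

turn(right), move(1)

key: running move(1) before turn(right) would end elsewhere — order is forced
begin: at (1,3), heading left
1. turn(right) → at (1,3), heading up
2. move(1) → at (1,4), heading up
no other 2-command option fits: unique.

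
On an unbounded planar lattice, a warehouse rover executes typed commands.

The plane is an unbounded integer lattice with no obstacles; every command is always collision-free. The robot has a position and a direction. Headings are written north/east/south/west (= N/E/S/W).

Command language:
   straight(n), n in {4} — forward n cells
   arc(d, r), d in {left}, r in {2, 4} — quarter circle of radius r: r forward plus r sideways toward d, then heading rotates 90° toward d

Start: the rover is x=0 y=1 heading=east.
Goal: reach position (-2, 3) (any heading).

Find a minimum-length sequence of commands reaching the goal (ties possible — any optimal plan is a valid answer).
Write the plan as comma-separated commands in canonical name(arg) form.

from: x=0 y=1 heading=east
[1] after arc(left, 4): x=4 y=5 heading=north
[2] after arc(left, 2): x=2 y=7 heading=west
[3] after arc(left, 4): x=-2 y=3 heading=south
nothing shorter than 3 reaches the goal.

arc(left, 4), arc(left, 2), arc(left, 4)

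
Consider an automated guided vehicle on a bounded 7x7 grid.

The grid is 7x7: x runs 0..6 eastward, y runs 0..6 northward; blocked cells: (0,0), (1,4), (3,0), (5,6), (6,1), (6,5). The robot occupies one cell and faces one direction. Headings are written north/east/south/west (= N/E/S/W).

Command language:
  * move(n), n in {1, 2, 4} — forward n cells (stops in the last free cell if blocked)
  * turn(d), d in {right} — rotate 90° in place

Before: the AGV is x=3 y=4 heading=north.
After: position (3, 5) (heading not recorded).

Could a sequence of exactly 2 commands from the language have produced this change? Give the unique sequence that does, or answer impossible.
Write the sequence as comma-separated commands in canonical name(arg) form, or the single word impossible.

key: running turn(right) before move(1) would end elsewhere — order is forced
begin: x=3 y=4 heading=north
[1] after move(1): x=3 y=5 heading=north
[2] after turn(right): x=3 y=5 heading=east
uniquely the one of 16 2-step routes that fits.

move(1), turn(right)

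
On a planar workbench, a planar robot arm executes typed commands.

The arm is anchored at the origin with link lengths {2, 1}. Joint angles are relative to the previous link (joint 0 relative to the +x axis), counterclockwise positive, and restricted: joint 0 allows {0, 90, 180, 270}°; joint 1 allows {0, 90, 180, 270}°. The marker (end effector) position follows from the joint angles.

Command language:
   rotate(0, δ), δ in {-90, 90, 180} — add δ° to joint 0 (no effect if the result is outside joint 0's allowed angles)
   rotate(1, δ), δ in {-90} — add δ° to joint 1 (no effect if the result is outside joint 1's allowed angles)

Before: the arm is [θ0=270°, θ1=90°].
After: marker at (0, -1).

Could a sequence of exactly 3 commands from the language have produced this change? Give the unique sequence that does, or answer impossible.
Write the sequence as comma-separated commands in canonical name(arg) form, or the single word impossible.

from: [θ0=270°, θ1=90°]
t=1 rotate(1, -90) ⇒ [θ0=270°, θ1=0°]
t=2 rotate(1, -90) ⇒ [θ0=270°, θ1=270°]
t=3 rotate(1, -90) ⇒ [θ0=270°, θ1=180°]
uniquely the one of 64 3-step routes that fits.

rotate(1, -90), rotate(1, -90), rotate(1, -90)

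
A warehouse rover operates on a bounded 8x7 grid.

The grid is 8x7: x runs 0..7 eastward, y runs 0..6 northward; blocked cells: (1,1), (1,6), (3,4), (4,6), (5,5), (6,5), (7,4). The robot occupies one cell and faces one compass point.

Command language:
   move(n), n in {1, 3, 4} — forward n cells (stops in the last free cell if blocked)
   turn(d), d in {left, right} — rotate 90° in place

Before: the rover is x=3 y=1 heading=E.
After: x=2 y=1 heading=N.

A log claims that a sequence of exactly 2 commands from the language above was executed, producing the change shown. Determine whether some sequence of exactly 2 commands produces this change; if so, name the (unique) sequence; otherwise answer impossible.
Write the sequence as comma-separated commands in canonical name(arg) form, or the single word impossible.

impossible

every 2-command combo misses the target.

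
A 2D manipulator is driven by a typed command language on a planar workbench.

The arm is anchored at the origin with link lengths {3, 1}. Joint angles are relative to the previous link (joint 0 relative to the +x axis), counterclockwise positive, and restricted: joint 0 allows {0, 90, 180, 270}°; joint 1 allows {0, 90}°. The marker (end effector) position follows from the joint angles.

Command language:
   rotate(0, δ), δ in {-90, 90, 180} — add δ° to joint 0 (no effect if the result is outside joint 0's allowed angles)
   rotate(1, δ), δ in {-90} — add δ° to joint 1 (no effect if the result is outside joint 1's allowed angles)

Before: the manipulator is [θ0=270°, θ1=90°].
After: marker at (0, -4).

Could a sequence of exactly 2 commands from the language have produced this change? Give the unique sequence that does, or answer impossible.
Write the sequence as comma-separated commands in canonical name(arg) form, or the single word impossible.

initial: [θ0=270°, θ1=90°]
step 1 (rotate(1, -90)): [θ0=270°, θ1=0°]
step 2 (rotate(1, -90)): [θ0=270°, θ1=0°]
all 16 alternatives checked — unique.

rotate(1, -90), rotate(1, -90)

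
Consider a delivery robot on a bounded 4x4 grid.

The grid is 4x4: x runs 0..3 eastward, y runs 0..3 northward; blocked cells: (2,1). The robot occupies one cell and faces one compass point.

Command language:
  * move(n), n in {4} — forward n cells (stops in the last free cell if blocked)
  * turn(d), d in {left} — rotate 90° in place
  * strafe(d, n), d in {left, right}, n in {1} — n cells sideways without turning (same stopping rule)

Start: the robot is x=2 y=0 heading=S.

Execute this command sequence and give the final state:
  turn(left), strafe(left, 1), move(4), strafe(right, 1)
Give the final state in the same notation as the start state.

t0: x=2 y=0 heading=S
1. turn(left) → x=2 y=0 heading=E
2. strafe(left, 1) → x=2 y=0 heading=E
3. move(4) → x=3 y=0 heading=E
4. strafe(right, 1) → x=3 y=0 heading=E

x=3 y=0 heading=E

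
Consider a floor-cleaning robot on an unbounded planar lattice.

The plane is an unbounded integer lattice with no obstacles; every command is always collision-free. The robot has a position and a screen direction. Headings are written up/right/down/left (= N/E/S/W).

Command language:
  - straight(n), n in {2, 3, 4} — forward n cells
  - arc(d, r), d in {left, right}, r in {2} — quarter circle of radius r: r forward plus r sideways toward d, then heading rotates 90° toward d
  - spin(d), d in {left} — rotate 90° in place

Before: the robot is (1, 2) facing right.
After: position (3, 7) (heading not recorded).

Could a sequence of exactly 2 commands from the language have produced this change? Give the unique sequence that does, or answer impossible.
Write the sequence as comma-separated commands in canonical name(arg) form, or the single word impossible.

key: order matters: swapping arc(left, 2) and straight(3) lands elsewhere
start: (1, 2) facing right
[1] after arc(left, 2): (3, 4) facing up
[2] after straight(3): (3, 7) facing up
uniquely the one of 36 2-step routes that fits.

arc(left, 2), straight(3)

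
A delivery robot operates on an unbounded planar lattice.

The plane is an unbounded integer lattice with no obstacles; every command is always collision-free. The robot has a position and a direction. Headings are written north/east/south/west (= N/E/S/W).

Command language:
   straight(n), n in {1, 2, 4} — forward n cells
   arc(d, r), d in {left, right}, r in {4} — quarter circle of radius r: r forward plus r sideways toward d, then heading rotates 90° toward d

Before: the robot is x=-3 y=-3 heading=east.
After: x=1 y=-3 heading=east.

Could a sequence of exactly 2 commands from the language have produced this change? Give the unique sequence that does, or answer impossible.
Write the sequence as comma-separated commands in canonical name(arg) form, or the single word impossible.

key: still facing E at the end — nothing in the sequence rotates
begin: x=-3 y=-3 heading=east
t=1 straight(2) ⇒ x=-1 y=-3 heading=east
t=2 straight(2) ⇒ x=1 y=-3 heading=east
uniquely the one of 25 2-step routes that fits.

straight(2), straight(2)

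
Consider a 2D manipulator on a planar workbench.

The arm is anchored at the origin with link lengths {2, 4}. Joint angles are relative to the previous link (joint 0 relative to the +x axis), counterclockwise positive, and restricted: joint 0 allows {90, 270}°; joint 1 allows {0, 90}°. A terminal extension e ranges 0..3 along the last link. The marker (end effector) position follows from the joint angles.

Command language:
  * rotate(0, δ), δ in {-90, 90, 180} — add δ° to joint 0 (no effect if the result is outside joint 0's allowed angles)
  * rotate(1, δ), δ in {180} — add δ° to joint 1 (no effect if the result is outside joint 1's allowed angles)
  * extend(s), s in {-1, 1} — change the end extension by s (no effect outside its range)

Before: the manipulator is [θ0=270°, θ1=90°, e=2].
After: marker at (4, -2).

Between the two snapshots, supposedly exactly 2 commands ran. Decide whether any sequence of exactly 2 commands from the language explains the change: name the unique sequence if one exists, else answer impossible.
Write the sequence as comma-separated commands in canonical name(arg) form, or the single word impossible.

initial: [θ0=270°, θ1=90°, e=2]
t=1 extend(-1) ⇒ [θ0=270°, θ1=90°, e=1]
t=2 extend(-1) ⇒ [θ0=270°, θ1=90°, e=0]
no rival 2-sequence matches.

extend(-1), extend(-1)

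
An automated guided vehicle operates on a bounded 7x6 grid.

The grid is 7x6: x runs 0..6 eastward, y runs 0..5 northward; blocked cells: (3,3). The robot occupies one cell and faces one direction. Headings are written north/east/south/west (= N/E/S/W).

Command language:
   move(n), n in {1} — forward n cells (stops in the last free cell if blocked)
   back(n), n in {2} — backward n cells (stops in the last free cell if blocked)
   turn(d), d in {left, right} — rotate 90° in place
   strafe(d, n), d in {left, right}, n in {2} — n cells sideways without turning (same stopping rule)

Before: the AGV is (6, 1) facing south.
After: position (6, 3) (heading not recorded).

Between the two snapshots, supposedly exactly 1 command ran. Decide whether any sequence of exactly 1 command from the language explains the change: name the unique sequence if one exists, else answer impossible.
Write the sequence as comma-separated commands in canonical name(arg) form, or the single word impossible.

back(2)

t0: (6, 1) facing south
[1] after back(2): (6, 3) facing south
all 6 alternatives checked — unique.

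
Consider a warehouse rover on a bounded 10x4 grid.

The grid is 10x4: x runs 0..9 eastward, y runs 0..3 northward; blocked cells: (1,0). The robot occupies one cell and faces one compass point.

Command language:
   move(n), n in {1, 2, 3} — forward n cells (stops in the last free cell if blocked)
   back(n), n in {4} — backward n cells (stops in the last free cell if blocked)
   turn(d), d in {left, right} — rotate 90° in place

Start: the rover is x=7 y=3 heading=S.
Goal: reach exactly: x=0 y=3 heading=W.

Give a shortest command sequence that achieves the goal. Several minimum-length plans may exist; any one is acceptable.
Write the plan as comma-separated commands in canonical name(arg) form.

start: x=7 y=3 heading=S
step 1 (turn(right)): x=7 y=3 heading=W
step 2 (move(1)): x=6 y=3 heading=W
step 3 (move(3)): x=3 y=3 heading=W
step 4 (move(3)): x=0 y=3 heading=W
shorter routes all fall short; 4 is best.

turn(right), move(1), move(3), move(3)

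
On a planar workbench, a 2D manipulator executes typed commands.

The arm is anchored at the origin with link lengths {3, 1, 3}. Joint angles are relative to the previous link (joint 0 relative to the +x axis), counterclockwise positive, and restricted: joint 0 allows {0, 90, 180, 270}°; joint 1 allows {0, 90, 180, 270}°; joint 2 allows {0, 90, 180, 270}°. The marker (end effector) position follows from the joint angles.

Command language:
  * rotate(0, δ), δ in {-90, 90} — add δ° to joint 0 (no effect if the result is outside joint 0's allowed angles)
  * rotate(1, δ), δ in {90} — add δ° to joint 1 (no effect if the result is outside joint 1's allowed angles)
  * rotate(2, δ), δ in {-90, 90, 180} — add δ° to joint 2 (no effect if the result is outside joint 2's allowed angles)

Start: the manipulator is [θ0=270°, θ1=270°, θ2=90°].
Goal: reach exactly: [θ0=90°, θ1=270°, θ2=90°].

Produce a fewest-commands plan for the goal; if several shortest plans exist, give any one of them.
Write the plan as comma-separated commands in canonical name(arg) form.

t0: [θ0=270°, θ1=270°, θ2=90°]
1. rotate(0, 90) → [θ0=0°, θ1=270°, θ2=90°]
2. rotate(0, 90) → [θ0=90°, θ1=270°, θ2=90°]
minimal: 2 command(s), checked below 2.

rotate(0, 90), rotate(0, 90)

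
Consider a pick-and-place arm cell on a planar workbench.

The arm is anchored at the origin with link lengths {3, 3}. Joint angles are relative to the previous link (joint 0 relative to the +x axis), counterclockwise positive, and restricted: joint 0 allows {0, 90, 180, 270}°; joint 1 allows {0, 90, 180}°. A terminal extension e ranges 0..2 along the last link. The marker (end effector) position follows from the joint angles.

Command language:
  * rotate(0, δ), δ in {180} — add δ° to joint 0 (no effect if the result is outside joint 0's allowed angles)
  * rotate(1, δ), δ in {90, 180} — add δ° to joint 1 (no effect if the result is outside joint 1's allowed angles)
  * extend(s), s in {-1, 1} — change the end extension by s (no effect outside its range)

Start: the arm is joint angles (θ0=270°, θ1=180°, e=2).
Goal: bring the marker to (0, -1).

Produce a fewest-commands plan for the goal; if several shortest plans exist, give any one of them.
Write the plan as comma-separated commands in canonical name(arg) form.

rotate(0, 180), extend(-1)

start: joint angles (θ0=270°, θ1=180°, e=2)
1. rotate(0, 180) → joint angles (θ0=90°, θ1=180°, e=2)
2. extend(-1) → joint angles (θ0=90°, θ1=180°, e=1)
nothing shorter than 2 reaches the goal.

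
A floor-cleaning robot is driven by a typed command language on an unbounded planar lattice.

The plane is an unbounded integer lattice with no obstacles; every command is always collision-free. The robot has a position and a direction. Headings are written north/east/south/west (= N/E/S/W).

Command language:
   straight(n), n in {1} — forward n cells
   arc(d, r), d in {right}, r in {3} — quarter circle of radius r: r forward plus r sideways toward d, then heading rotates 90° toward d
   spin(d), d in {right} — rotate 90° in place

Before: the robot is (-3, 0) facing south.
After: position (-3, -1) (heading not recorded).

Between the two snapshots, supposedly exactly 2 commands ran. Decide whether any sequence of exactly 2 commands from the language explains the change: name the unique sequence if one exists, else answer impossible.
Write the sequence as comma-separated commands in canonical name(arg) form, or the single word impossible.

straight(1), spin(right)

key: order matters: swapping straight(1) and spin(right) lands elsewhere
begin: (-3, 0) facing south
step 1 (straight(1)): (-3, -1) facing south
step 2 (spin(right)): (-3, -1) facing west
uniquely the one of 9 2-step routes that fits.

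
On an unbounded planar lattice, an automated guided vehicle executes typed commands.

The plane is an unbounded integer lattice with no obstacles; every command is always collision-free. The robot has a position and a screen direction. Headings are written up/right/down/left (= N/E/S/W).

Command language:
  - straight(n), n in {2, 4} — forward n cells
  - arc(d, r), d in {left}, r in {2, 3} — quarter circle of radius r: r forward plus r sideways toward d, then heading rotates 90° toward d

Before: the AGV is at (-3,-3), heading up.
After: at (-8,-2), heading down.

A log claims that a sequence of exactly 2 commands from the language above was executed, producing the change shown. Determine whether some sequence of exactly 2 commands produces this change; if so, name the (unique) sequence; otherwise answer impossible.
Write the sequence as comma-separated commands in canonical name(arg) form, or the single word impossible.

arc(left, 3), arc(left, 2)

key: running arc(left, 2) before arc(left, 3) would end elsewhere — order is forced
initial: at (-3,-3), heading up
[1] after arc(left, 3): at (-6,0), heading left
[2] after arc(left, 2): at (-8,-2), heading down
all 16 alternatives checked — unique.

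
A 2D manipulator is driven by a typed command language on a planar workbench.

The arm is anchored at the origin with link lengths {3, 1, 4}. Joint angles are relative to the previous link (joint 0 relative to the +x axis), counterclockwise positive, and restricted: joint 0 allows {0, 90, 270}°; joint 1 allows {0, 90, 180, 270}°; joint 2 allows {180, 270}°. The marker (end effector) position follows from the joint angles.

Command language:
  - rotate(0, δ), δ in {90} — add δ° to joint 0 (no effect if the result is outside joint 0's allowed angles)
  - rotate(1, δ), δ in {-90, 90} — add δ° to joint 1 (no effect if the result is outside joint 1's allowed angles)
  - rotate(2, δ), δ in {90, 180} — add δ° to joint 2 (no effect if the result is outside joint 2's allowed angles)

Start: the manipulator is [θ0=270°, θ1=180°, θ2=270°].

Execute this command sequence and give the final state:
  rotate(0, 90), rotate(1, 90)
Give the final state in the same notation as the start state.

[θ0=0°, θ1=270°, θ2=270°]

t0: [θ0=270°, θ1=180°, θ2=270°]
step 1 (rotate(0, 90)): [θ0=0°, θ1=180°, θ2=270°]
step 2 (rotate(1, 90)): [θ0=0°, θ1=270°, θ2=270°]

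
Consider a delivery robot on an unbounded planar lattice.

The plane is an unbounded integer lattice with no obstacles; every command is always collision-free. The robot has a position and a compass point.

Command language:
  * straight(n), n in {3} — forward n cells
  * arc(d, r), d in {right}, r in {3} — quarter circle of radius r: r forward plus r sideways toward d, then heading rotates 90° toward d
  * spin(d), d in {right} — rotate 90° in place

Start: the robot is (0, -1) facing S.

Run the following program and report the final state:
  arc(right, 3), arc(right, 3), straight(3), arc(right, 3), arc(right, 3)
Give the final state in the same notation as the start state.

(0, 2) facing S

start: (0, -1) facing S
[1] after arc(right, 3): (-3, -4) facing W
[2] after arc(right, 3): (-6, -1) facing N
[3] after straight(3): (-6, 2) facing N
[4] after arc(right, 3): (-3, 5) facing E
[5] after arc(right, 3): (0, 2) facing S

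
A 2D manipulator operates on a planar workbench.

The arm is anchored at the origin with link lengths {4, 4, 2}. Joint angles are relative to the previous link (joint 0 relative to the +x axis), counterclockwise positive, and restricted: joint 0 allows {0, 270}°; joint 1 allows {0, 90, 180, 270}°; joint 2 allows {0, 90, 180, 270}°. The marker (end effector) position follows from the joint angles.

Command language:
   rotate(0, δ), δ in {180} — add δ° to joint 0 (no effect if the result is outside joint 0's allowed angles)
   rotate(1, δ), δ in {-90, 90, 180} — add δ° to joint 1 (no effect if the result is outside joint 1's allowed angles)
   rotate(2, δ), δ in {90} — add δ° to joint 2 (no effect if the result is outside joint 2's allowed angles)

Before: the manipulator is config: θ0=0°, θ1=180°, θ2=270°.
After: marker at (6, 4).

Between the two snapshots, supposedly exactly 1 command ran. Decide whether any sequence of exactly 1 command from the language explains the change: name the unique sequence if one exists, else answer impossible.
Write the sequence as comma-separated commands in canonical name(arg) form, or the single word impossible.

rotate(1, -90)

begin: config: θ0=0°, θ1=180°, θ2=270°
t=1 rotate(1, -90) ⇒ config: θ0=0°, θ1=90°, θ2=270°
uniquely the one of 5 1-step routes that fits.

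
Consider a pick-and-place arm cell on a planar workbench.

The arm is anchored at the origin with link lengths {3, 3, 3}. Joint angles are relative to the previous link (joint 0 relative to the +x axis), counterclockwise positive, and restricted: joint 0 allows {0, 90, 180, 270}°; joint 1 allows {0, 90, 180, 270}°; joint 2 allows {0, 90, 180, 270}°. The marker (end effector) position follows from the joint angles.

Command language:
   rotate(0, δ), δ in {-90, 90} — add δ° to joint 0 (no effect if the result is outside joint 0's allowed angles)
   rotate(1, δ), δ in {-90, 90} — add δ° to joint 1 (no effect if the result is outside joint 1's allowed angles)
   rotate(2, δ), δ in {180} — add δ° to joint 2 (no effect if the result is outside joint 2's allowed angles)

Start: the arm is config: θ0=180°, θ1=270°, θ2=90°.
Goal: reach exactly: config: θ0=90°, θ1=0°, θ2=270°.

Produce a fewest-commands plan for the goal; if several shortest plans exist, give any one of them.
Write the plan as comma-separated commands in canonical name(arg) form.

rotate(1, 90), rotate(0, -90), rotate(2, 180)

start: config: θ0=180°, θ1=270°, θ2=90°
step 1 (rotate(1, 90)): config: θ0=180°, θ1=0°, θ2=90°
step 2 (rotate(0, -90)): config: θ0=90°, θ1=0°, θ2=90°
step 3 (rotate(2, 180)): config: θ0=90°, θ1=0°, θ2=270°
minimal: 3 command(s), checked below 3.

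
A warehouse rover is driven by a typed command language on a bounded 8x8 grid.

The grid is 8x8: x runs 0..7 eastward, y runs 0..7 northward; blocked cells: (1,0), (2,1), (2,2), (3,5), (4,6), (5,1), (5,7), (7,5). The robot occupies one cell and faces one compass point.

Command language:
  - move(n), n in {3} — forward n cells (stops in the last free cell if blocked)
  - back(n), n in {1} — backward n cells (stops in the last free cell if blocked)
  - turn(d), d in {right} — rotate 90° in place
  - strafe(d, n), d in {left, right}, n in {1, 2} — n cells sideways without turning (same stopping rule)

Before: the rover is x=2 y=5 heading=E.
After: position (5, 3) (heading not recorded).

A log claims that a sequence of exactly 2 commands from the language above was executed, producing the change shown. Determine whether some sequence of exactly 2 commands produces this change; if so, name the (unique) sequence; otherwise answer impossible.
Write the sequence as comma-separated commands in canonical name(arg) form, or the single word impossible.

strafe(right, 2), move(3)

key: running move(3) before strafe(right, 2) would end elsewhere — order is forced
start: x=2 y=5 heading=E
t=1 strafe(right, 2) ⇒ x=2 y=3 heading=E
t=2 move(3) ⇒ x=5 y=3 heading=E
no rival 2-sequence matches.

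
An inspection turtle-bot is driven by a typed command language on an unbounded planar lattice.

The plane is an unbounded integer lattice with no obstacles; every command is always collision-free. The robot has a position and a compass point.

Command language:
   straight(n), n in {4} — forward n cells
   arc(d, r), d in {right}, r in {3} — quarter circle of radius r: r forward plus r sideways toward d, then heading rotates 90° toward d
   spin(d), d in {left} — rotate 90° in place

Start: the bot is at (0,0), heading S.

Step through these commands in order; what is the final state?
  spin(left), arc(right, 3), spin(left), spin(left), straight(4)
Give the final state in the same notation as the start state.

start: at (0,0), heading S
1. spin(left) → at (0,0), heading E
2. arc(right, 3) → at (3,-3), heading S
3. spin(left) → at (3,-3), heading E
4. spin(left) → at (3,-3), heading N
5. straight(4) → at (3,1), heading N

at (3,1), heading N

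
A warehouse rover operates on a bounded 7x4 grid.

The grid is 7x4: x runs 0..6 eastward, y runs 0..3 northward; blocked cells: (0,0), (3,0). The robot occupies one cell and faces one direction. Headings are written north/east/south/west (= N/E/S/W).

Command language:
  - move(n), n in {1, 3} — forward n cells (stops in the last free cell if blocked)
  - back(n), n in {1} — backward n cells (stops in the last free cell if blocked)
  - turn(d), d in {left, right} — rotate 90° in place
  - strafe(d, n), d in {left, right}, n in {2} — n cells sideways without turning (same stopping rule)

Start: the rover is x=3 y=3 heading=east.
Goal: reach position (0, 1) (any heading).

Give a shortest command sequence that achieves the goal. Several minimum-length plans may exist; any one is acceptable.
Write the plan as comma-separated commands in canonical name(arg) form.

t0: x=3 y=3 heading=east
1. strafe(right, 2) → x=3 y=1 heading=east
2. back(1) → x=2 y=1 heading=east
3. back(1) → x=1 y=1 heading=east
4. back(1) → x=0 y=1 heading=east
shorter routes all fall short; 4 is best.

strafe(right, 2), back(1), back(1), back(1)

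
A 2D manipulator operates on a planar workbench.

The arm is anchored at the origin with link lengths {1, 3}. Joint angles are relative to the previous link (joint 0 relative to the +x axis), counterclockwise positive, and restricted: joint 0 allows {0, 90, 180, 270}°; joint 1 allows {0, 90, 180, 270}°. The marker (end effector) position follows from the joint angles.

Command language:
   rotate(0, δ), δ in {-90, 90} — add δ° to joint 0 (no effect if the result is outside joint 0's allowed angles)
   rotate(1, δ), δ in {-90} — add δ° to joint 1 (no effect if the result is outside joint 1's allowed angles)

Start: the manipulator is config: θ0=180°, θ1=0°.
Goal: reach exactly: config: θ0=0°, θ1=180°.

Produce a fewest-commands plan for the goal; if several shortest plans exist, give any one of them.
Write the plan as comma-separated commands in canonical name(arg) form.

rotate(0, 90), rotate(0, 90), rotate(1, -90), rotate(1, -90)

t0: config: θ0=180°, θ1=0°
t=1 rotate(0, 90) ⇒ config: θ0=270°, θ1=0°
t=2 rotate(0, 90) ⇒ config: θ0=0°, θ1=0°
t=3 rotate(1, -90) ⇒ config: θ0=0°, θ1=270°
t=4 rotate(1, -90) ⇒ config: θ0=0°, θ1=180°
shorter routes all fall short; 4 is best.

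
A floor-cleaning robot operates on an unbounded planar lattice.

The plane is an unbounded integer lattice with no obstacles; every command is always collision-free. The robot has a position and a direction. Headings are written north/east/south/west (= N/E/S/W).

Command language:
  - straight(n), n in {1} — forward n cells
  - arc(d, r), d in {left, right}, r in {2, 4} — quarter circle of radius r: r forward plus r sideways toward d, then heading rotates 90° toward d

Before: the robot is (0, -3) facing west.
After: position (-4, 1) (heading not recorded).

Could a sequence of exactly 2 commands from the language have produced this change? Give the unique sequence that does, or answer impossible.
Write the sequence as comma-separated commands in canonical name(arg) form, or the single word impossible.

arc(right, 2), arc(left, 2)

key: running arc(left, 2) before arc(right, 2) would end elsewhere — order is forced
from: (0, -3) facing west
[1] after arc(right, 2): (-2, -1) facing north
[2] after arc(left, 2): (-4, 1) facing west
all 25 alternatives checked — unique.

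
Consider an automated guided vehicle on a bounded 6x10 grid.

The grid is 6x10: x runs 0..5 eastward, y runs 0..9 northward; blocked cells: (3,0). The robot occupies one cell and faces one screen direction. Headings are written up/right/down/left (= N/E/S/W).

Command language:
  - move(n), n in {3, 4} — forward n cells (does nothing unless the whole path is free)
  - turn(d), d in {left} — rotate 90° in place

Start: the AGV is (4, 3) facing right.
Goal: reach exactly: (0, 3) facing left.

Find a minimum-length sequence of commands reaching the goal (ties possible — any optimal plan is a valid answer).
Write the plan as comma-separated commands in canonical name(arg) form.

from: (4, 3) facing right
1. turn(left) → (4, 3) facing up
2. turn(left) → (4, 3) facing left
3. move(4) → (0, 3) facing left
nothing shorter than 3 reaches the goal.

turn(left), turn(left), move(4)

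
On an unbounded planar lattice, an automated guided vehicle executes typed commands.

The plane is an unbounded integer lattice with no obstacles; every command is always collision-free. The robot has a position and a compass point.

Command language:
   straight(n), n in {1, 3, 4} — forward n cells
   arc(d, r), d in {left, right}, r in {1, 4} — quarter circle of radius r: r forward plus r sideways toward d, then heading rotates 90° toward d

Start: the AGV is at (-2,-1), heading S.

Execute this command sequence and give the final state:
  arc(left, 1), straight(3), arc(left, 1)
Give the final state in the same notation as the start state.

at (3,-1), heading N

t0: at (-2,-1), heading S
step 1 (arc(left, 1)): at (-1,-2), heading E
step 2 (straight(3)): at (2,-2), heading E
step 3 (arc(left, 1)): at (3,-1), heading N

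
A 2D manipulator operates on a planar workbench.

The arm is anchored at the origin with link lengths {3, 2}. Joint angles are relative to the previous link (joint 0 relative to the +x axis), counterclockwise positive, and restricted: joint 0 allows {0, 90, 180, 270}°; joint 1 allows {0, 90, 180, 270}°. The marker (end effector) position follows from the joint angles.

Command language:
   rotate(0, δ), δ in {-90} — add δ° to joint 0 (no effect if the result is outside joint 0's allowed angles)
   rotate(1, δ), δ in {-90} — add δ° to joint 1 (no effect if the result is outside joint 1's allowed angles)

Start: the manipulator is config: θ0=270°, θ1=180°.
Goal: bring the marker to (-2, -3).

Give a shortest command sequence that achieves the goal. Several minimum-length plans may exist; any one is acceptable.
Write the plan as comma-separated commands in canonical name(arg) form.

from: config: θ0=270°, θ1=180°
[1] after rotate(1, -90): config: θ0=270°, θ1=90°
[2] after rotate(1, -90): config: θ0=270°, θ1=0°
[3] after rotate(1, -90): config: θ0=270°, θ1=270°
nothing shorter than 3 reaches the goal.

rotate(1, -90), rotate(1, -90), rotate(1, -90)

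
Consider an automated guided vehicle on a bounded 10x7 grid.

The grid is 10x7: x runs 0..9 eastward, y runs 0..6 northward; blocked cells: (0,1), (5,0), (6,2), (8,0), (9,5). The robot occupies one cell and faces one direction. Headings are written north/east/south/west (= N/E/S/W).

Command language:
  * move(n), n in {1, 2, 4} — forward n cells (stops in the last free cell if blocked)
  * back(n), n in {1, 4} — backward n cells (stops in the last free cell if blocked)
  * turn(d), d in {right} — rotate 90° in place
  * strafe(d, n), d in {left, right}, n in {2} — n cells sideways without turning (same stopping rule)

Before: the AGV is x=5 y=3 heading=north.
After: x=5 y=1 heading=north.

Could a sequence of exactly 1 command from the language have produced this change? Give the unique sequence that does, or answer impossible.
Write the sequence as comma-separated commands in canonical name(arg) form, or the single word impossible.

key: back(4) is stopped early by the blocked cell at (5,0)
initial: x=5 y=3 heading=north
1. back(4) → x=5 y=1 heading=north
no rival 1-sequence matches.

back(4)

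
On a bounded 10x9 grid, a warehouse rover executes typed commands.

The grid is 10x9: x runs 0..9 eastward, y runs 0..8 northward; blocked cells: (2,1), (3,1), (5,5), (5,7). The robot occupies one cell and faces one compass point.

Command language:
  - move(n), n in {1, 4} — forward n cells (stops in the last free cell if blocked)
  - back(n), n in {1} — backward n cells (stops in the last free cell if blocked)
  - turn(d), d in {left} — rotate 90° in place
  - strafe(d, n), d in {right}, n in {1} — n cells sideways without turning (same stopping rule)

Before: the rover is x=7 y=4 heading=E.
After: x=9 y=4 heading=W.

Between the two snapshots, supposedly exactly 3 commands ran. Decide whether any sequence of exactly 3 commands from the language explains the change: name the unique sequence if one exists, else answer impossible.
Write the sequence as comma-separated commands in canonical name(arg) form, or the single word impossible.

key: move(4) runs into the grid edge before its full distance
begin: x=7 y=4 heading=E
1. move(4) → x=9 y=4 heading=E
2. turn(left) → x=9 y=4 heading=N
3. turn(left) → x=9 y=4 heading=W
uniquely the one of 125 3-step routes that fits.

move(4), turn(left), turn(left)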